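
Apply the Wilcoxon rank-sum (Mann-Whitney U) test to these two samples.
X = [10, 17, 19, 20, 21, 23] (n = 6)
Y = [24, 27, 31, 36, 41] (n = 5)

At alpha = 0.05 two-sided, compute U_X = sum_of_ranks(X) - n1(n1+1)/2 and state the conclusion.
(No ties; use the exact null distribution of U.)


Step 1: Combine and sort all 11 observations; assign midranks.
sorted (value, group): (10,X), (17,X), (19,X), (20,X), (21,X), (23,X), (24,Y), (27,Y), (31,Y), (36,Y), (41,Y)
ranks: 10->1, 17->2, 19->3, 20->4, 21->5, 23->6, 24->7, 27->8, 31->9, 36->10, 41->11
Step 2: Rank sum for X: R1 = 1 + 2 + 3 + 4 + 5 + 6 = 21.
Step 3: U_X = R1 - n1(n1+1)/2 = 21 - 6*7/2 = 21 - 21 = 0.
       U_Y = n1*n2 - U_X = 30 - 0 = 30.
Step 4: No ties, so the exact null distribution of U (based on enumerating the C(11,6) = 462 equally likely rank assignments) gives the two-sided p-value.
Step 5: p-value = 0.004329; compare to alpha = 0.05. reject H0.

U_X = 0, p = 0.004329, reject H0 at alpha = 0.05.


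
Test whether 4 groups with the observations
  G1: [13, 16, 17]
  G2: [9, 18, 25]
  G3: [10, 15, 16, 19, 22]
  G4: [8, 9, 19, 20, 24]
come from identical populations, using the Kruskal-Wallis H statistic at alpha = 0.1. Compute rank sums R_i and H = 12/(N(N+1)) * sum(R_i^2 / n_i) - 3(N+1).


Step 1: Combine all N = 16 observations and assign midranks.
sorted (value, group, rank): (8,G4,1), (9,G2,2.5), (9,G4,2.5), (10,G3,4), (13,G1,5), (15,G3,6), (16,G1,7.5), (16,G3,7.5), (17,G1,9), (18,G2,10), (19,G3,11.5), (19,G4,11.5), (20,G4,13), (22,G3,14), (24,G4,15), (25,G2,16)
Step 2: Sum ranks within each group.
R_1 = 21.5 (n_1 = 3)
R_2 = 28.5 (n_2 = 3)
R_3 = 43 (n_3 = 5)
R_4 = 43 (n_4 = 5)
Step 3: H = 12/(N(N+1)) * sum(R_i^2/n_i) - 3(N+1)
     = 12/(16*17) * (21.5^2/3 + 28.5^2/3 + 43^2/5 + 43^2/5) - 3*17
     = 0.044118 * 1164.43 - 51
     = 0.372059.
Step 4: Ties present; correction factor C = 1 - 18/(16^3 - 16) = 0.995588. Corrected H = 0.372059 / 0.995588 = 0.373708.
Step 5: Under H0, H ~ chi^2(3); p-value = 0.945619.
Step 6: alpha = 0.1. fail to reject H0.

H = 0.3737, df = 3, p = 0.945619, fail to reject H0.


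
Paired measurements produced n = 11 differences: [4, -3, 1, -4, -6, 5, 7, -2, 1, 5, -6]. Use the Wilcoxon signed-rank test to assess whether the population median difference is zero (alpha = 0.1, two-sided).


Step 1: Drop any zero differences (none here) and take |d_i|.
|d| = [4, 3, 1, 4, 6, 5, 7, 2, 1, 5, 6]
Step 2: Midrank |d_i| (ties get averaged ranks).
ranks: |4|->5.5, |3|->4, |1|->1.5, |4|->5.5, |6|->9.5, |5|->7.5, |7|->11, |2|->3, |1|->1.5, |5|->7.5, |6|->9.5
Step 3: Attach original signs; sum ranks with positive sign and with negative sign.
W+ = 5.5 + 1.5 + 7.5 + 11 + 1.5 + 7.5 = 34.5
W- = 4 + 5.5 + 9.5 + 3 + 9.5 = 31.5
(Check: W+ + W- = 66 should equal n(n+1)/2 = 66.)
Step 4: Test statistic W = min(W+, W-) = 31.5.
Step 5: Ties in |d|, so use the tie-corrected normal approximation.
        E[W] = n(n+1)/4 = 11*12/4 = 33.
        Tie groups: |d|=1 (t=2), |d|=4 (t=2), |d|=5 (t=2), |d|=6 (t=2); sum(t^3 - t) = 24.
        Var[W] = n(n+1)(2n+1)/24 - sum(t^3-t)/48 = 3036/24 - 24/48 = 126.
        z = (W - E[W]) / sqrt(Var[W]) = (31.5 - 33) / 11.2250 = -0.1336.
        Two-sided p = 2*Phi(z) = 0.893695.
Step 6: alpha = 0.1. fail to reject H0.

W+ = 34.5, W- = 31.5, W = min = 31.5, p = 0.893695, fail to reject H0.


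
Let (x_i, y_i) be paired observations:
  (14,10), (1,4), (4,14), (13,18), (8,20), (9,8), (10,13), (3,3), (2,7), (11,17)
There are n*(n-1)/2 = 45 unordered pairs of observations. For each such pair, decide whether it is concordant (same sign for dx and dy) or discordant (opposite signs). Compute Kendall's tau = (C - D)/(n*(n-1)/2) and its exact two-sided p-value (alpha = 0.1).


Step 1: Enumerate the 45 unordered pairs (i,j) with i<j and classify each by sign(x_j-x_i) * sign(y_j-y_i).
  (1,2):dx=-13,dy=-6->C; (1,3):dx=-10,dy=+4->D; (1,4):dx=-1,dy=+8->D; (1,5):dx=-6,dy=+10->D
  (1,6):dx=-5,dy=-2->C; (1,7):dx=-4,dy=+3->D; (1,8):dx=-11,dy=-7->C; (1,9):dx=-12,dy=-3->C
  (1,10):dx=-3,dy=+7->D; (2,3):dx=+3,dy=+10->C; (2,4):dx=+12,dy=+14->C; (2,5):dx=+7,dy=+16->C
  (2,6):dx=+8,dy=+4->C; (2,7):dx=+9,dy=+9->C; (2,8):dx=+2,dy=-1->D; (2,9):dx=+1,dy=+3->C
  (2,10):dx=+10,dy=+13->C; (3,4):dx=+9,dy=+4->C; (3,5):dx=+4,dy=+6->C; (3,6):dx=+5,dy=-6->D
  (3,7):dx=+6,dy=-1->D; (3,8):dx=-1,dy=-11->C; (3,9):dx=-2,dy=-7->C; (3,10):dx=+7,dy=+3->C
  (4,5):dx=-5,dy=+2->D; (4,6):dx=-4,dy=-10->C; (4,7):dx=-3,dy=-5->C; (4,8):dx=-10,dy=-15->C
  (4,9):dx=-11,dy=-11->C; (4,10):dx=-2,dy=-1->C; (5,6):dx=+1,dy=-12->D; (5,7):dx=+2,dy=-7->D
  (5,8):dx=-5,dy=-17->C; (5,9):dx=-6,dy=-13->C; (5,10):dx=+3,dy=-3->D; (6,7):dx=+1,dy=+5->C
  (6,8):dx=-6,dy=-5->C; (6,9):dx=-7,dy=-1->C; (6,10):dx=+2,dy=+9->C; (7,8):dx=-7,dy=-10->C
  (7,9):dx=-8,dy=-6->C; (7,10):dx=+1,dy=+4->C; (8,9):dx=-1,dy=+4->D; (8,10):dx=+8,dy=+14->C
  (9,10):dx=+9,dy=+10->C
Step 2: C = 32, D = 13, total pairs = 45.
Step 3: tau = (C - D)/(n(n-1)/2) = (32 - 13)/45 = 0.422222.
Step 4: Exact two-sided p-value (enumerate n! = 3628800 permutations of y under H0): p = 0.108313.
Step 5: alpha = 0.1. fail to reject H0.

tau_b = 0.4222 (C=32, D=13), p = 0.108313, fail to reject H0.


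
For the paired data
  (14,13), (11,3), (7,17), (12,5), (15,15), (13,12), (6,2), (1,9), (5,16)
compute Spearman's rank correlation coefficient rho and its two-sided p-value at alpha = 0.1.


Step 1: Rank x and y separately (midranks; no ties here).
rank(x): 14->8, 11->5, 7->4, 12->6, 15->9, 13->7, 6->3, 1->1, 5->2
rank(y): 13->6, 3->2, 17->9, 5->3, 15->7, 12->5, 2->1, 9->4, 16->8
Step 2: d_i = R_x(i) - R_y(i); compute d_i^2.
  (8-6)^2=4, (5-2)^2=9, (4-9)^2=25, (6-3)^2=9, (9-7)^2=4, (7-5)^2=4, (3-1)^2=4, (1-4)^2=9, (2-8)^2=36
sum(d^2) = 104.
Step 3: rho = 1 - 6*104 / (9*(9^2 - 1)) = 1 - 624/720 = 0.133333.
Step 4: Under H0, t = rho * sqrt((n-2)/(1-rho^2)) = 0.3559 ~ t(7).
Step 5: Two-sided p-value from the t-distribution with 7 df = 0.732368.
Step 6: alpha = 0.1. fail to reject H0.

rho = 0.1333, p = 0.732368, fail to reject H0 at alpha = 0.1.


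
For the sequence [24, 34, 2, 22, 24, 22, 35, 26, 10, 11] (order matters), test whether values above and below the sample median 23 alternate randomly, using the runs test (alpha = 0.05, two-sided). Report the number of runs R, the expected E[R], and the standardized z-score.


Step 1: Compute median = 23; label A = above, B = below.
Labels in order: AABBABAABB  (n_A = 5, n_B = 5)
Step 2: Count runs R = 6.
Step 3: Under H0 (random ordering), E[R] = 2*n_A*n_B/(n_A+n_B) + 1 = 2*5*5/10 + 1 = 6.0000.
        Var[R] = 2*n_A*n_B*(2*n_A*n_B - n_A - n_B) / ((n_A+n_B)^2 * (n_A+n_B-1)) = 2000/900 = 2.2222.
        SD[R] = 1.4907.
Step 4: R = E[R], so z = 0 with no continuity correction.
Step 5: Two-sided p-value via normal approximation = 2*(1 - Phi(|z|)) = 1.000000.
Step 6: alpha = 0.05. fail to reject H0.

R = 6, z = 0.0000, p = 1.000000, fail to reject H0.


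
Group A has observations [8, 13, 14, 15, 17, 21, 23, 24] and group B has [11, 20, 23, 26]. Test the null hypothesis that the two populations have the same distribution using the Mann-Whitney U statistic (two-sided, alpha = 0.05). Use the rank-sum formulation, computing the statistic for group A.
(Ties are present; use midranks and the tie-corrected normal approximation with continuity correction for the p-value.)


Step 1: Combine and sort all 12 observations; assign midranks.
sorted (value, group): (8,X), (11,Y), (13,X), (14,X), (15,X), (17,X), (20,Y), (21,X), (23,X), (23,Y), (24,X), (26,Y)
ranks: 8->1, 11->2, 13->3, 14->4, 15->5, 17->6, 20->7, 21->8, 23->9.5, 23->9.5, 24->11, 26->12
Step 2: Rank sum for X: R1 = 1 + 3 + 4 + 5 + 6 + 8 + 9.5 + 11 = 47.5.
Step 3: U_X = R1 - n1(n1+1)/2 = 47.5 - 8*9/2 = 47.5 - 36 = 11.5.
       U_Y = n1*n2 - U_X = 32 - 11.5 = 20.5.
Step 4: Ties are present, so use the tie-corrected normal approximation (with continuity correction) for the p-value.
Step 5: p-value = 0.496152; compare to alpha = 0.05. fail to reject H0.

U_X = 11.5, p = 0.496152, fail to reject H0 at alpha = 0.05.


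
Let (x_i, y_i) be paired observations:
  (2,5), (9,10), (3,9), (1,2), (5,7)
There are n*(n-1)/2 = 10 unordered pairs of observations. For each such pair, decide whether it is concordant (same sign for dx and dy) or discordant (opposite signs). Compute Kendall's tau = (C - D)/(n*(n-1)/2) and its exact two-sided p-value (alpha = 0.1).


Step 1: Enumerate the 10 unordered pairs (i,j) with i<j and classify each by sign(x_j-x_i) * sign(y_j-y_i).
  (1,2):dx=+7,dy=+5->C; (1,3):dx=+1,dy=+4->C; (1,4):dx=-1,dy=-3->C; (1,5):dx=+3,dy=+2->C
  (2,3):dx=-6,dy=-1->C; (2,4):dx=-8,dy=-8->C; (2,5):dx=-4,dy=-3->C; (3,4):dx=-2,dy=-7->C
  (3,5):dx=+2,dy=-2->D; (4,5):dx=+4,dy=+5->C
Step 2: C = 9, D = 1, total pairs = 10.
Step 3: tau = (C - D)/(n(n-1)/2) = (9 - 1)/10 = 0.800000.
Step 4: Exact two-sided p-value (enumerate n! = 120 permutations of y under H0): p = 0.083333.
Step 5: alpha = 0.1. reject H0.

tau_b = 0.8000 (C=9, D=1), p = 0.083333, reject H0.


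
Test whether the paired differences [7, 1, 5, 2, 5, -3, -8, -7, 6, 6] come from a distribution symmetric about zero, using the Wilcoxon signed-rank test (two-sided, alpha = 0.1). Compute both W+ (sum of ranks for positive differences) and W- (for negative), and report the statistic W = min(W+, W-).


Step 1: Drop any zero differences (none here) and take |d_i|.
|d| = [7, 1, 5, 2, 5, 3, 8, 7, 6, 6]
Step 2: Midrank |d_i| (ties get averaged ranks).
ranks: |7|->8.5, |1|->1, |5|->4.5, |2|->2, |5|->4.5, |3|->3, |8|->10, |7|->8.5, |6|->6.5, |6|->6.5
Step 3: Attach original signs; sum ranks with positive sign and with negative sign.
W+ = 8.5 + 1 + 4.5 + 2 + 4.5 + 6.5 + 6.5 = 33.5
W- = 3 + 10 + 8.5 = 21.5
(Check: W+ + W- = 55 should equal n(n+1)/2 = 55.)
Step 4: Test statistic W = min(W+, W-) = 21.5.
Step 5: Ties in |d|, so use the tie-corrected normal approximation.
        E[W] = n(n+1)/4 = 10*11/4 = 27.5.
        Tie groups: |d|=5 (t=2), |d|=6 (t=2), |d|=7 (t=2); sum(t^3 - t) = 18.
        Var[W] = n(n+1)(2n+1)/24 - sum(t^3-t)/48 = 2310/24 - 18/48 = 95.875.
        z = (W - E[W]) / sqrt(Var[W]) = (21.5 - 27.5) / 9.7916 = -0.6128.
        Two-sided p = 2*Phi(z) = 0.540027.
Step 6: alpha = 0.1. fail to reject H0.

W+ = 33.5, W- = 21.5, W = min = 21.5, p = 0.540027, fail to reject H0.


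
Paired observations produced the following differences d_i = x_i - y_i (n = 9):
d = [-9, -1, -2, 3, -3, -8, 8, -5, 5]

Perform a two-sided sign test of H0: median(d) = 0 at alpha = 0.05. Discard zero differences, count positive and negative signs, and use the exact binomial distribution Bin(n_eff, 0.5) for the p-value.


Step 1: Discard zero differences. Original n = 9; n_eff = number of nonzero differences = 9.
Nonzero differences (with sign): -9, -1, -2, +3, -3, -8, +8, -5, +5
Step 2: Count signs: positive = 3, negative = 6.
Step 3: Under H0: P(positive) = 0.5, so the number of positives S ~ Bin(9, 0.5).
Step 4: Two-sided exact p-value = sum of Bin(9,0.5) probabilities at or below the observed probability = 0.507812.
Step 5: alpha = 0.05. fail to reject H0.

n_eff = 9, pos = 3, neg = 6, p = 0.507812, fail to reject H0.


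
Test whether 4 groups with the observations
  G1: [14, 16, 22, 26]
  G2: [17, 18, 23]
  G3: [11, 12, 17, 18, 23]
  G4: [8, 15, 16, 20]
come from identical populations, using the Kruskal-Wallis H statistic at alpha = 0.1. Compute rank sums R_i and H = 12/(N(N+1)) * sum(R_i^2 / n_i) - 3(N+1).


Step 1: Combine all N = 16 observations and assign midranks.
sorted (value, group, rank): (8,G4,1), (11,G3,2), (12,G3,3), (14,G1,4), (15,G4,5), (16,G1,6.5), (16,G4,6.5), (17,G2,8.5), (17,G3,8.5), (18,G2,10.5), (18,G3,10.5), (20,G4,12), (22,G1,13), (23,G2,14.5), (23,G3,14.5), (26,G1,16)
Step 2: Sum ranks within each group.
R_1 = 39.5 (n_1 = 4)
R_2 = 33.5 (n_2 = 3)
R_3 = 38.5 (n_3 = 5)
R_4 = 24.5 (n_4 = 4)
Step 3: H = 12/(N(N+1)) * sum(R_i^2/n_i) - 3(N+1)
     = 12/(16*17) * (39.5^2/4 + 33.5^2/3 + 38.5^2/5 + 24.5^2/4) - 3*17
     = 0.044118 * 1210.66 - 51
     = 2.411397.
Step 4: Ties present; correction factor C = 1 - 24/(16^3 - 16) = 0.994118. Corrected H = 2.411397 / 0.994118 = 2.425666.
Step 5: Under H0, H ~ chi^2(3); p-value = 0.488875.
Step 6: alpha = 0.1. fail to reject H0.

H = 2.4257, df = 3, p = 0.488875, fail to reject H0.


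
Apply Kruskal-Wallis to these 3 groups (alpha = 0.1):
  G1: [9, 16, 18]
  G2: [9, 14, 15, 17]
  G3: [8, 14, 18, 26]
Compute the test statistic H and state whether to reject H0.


Step 1: Combine all N = 11 observations and assign midranks.
sorted (value, group, rank): (8,G3,1), (9,G1,2.5), (9,G2,2.5), (14,G2,4.5), (14,G3,4.5), (15,G2,6), (16,G1,7), (17,G2,8), (18,G1,9.5), (18,G3,9.5), (26,G3,11)
Step 2: Sum ranks within each group.
R_1 = 19 (n_1 = 3)
R_2 = 21 (n_2 = 4)
R_3 = 26 (n_3 = 4)
Step 3: H = 12/(N(N+1)) * sum(R_i^2/n_i) - 3(N+1)
     = 12/(11*12) * (19^2/3 + 21^2/4 + 26^2/4) - 3*12
     = 0.090909 * 399.583 - 36
     = 0.325758.
Step 4: Ties present; correction factor C = 1 - 18/(11^3 - 11) = 0.986364. Corrected H = 0.325758 / 0.986364 = 0.330261.
Step 5: Under H0, H ~ chi^2(2); p-value = 0.847783.
Step 6: alpha = 0.1. fail to reject H0.

H = 0.3303, df = 2, p = 0.847783, fail to reject H0.


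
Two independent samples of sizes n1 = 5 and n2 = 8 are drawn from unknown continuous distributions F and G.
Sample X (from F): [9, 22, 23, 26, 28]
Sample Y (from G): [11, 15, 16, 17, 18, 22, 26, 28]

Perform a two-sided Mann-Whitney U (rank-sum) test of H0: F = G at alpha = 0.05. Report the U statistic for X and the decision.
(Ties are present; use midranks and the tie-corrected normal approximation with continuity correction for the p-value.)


Step 1: Combine and sort all 13 observations; assign midranks.
sorted (value, group): (9,X), (11,Y), (15,Y), (16,Y), (17,Y), (18,Y), (22,X), (22,Y), (23,X), (26,X), (26,Y), (28,X), (28,Y)
ranks: 9->1, 11->2, 15->3, 16->4, 17->5, 18->6, 22->7.5, 22->7.5, 23->9, 26->10.5, 26->10.5, 28->12.5, 28->12.5
Step 2: Rank sum for X: R1 = 1 + 7.5 + 9 + 10.5 + 12.5 = 40.5.
Step 3: U_X = R1 - n1(n1+1)/2 = 40.5 - 5*6/2 = 40.5 - 15 = 25.5.
       U_Y = n1*n2 - U_X = 40 - 25.5 = 14.5.
Step 4: Ties are present, so use the tie-corrected normal approximation (with continuity correction) for the p-value.
Step 5: p-value = 0.462364; compare to alpha = 0.05. fail to reject H0.

U_X = 25.5, p = 0.462364, fail to reject H0 at alpha = 0.05.


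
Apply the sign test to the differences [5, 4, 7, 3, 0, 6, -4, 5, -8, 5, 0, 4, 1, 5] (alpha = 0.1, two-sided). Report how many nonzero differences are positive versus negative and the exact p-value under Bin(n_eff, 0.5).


Step 1: Discard zero differences. Original n = 14; n_eff = number of nonzero differences = 12.
Nonzero differences (with sign): +5, +4, +7, +3, +6, -4, +5, -8, +5, +4, +1, +5
Step 2: Count signs: positive = 10, negative = 2.
Step 3: Under H0: P(positive) = 0.5, so the number of positives S ~ Bin(12, 0.5).
Step 4: Two-sided exact p-value = sum of Bin(12,0.5) probabilities at or below the observed probability = 0.038574.
Step 5: alpha = 0.1. reject H0.

n_eff = 12, pos = 10, neg = 2, p = 0.038574, reject H0.


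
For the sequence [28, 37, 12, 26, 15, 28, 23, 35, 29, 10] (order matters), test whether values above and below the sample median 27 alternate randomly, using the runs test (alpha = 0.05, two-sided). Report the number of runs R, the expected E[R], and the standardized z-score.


Step 1: Compute median = 27; label A = above, B = below.
Labels in order: AABBBABAAB  (n_A = 5, n_B = 5)
Step 2: Count runs R = 6.
Step 3: Under H0 (random ordering), E[R] = 2*n_A*n_B/(n_A+n_B) + 1 = 2*5*5/10 + 1 = 6.0000.
        Var[R] = 2*n_A*n_B*(2*n_A*n_B - n_A - n_B) / ((n_A+n_B)^2 * (n_A+n_B-1)) = 2000/900 = 2.2222.
        SD[R] = 1.4907.
Step 4: R = E[R], so z = 0 with no continuity correction.
Step 5: Two-sided p-value via normal approximation = 2*(1 - Phi(|z|)) = 1.000000.
Step 6: alpha = 0.05. fail to reject H0.

R = 6, z = 0.0000, p = 1.000000, fail to reject H0.


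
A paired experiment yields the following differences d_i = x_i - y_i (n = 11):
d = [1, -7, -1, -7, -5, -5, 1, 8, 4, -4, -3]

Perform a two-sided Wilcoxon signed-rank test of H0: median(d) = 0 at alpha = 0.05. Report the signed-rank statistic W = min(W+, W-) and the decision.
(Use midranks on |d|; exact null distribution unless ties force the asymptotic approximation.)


Step 1: Drop any zero differences (none here) and take |d_i|.
|d| = [1, 7, 1, 7, 5, 5, 1, 8, 4, 4, 3]
Step 2: Midrank |d_i| (ties get averaged ranks).
ranks: |1|->2, |7|->9.5, |1|->2, |7|->9.5, |5|->7.5, |5|->7.5, |1|->2, |8|->11, |4|->5.5, |4|->5.5, |3|->4
Step 3: Attach original signs; sum ranks with positive sign and with negative sign.
W+ = 2 + 2 + 11 + 5.5 = 20.5
W- = 9.5 + 2 + 9.5 + 7.5 + 7.5 + 5.5 + 4 = 45.5
(Check: W+ + W- = 66 should equal n(n+1)/2 = 66.)
Step 4: Test statistic W = min(W+, W-) = 20.5.
Step 5: Ties in |d|, so use the tie-corrected normal approximation.
        E[W] = n(n+1)/4 = 11*12/4 = 33.
        Tie groups: |d|=1 (t=3), |d|=4 (t=2), |d|=5 (t=2), |d|=7 (t=2); sum(t^3 - t) = 42.
        Var[W] = n(n+1)(2n+1)/24 - sum(t^3-t)/48 = 3036/24 - 42/48 = 125.625.
        z = (W - E[W]) / sqrt(Var[W]) = (20.5 - 33) / 11.2083 = -1.1152.
        Two-sided p = 2*Phi(z) = 0.264744.
Step 6: alpha = 0.05. fail to reject H0.

W+ = 20.5, W- = 45.5, W = min = 20.5, p = 0.264744, fail to reject H0.


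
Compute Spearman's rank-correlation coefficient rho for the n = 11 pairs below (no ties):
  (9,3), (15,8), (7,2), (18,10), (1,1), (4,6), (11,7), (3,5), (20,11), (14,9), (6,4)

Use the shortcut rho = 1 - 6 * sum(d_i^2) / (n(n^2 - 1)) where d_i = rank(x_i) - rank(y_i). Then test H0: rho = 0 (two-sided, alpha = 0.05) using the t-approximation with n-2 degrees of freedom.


Step 1: Rank x and y separately (midranks; no ties here).
rank(x): 9->6, 15->9, 7->5, 18->10, 1->1, 4->3, 11->7, 3->2, 20->11, 14->8, 6->4
rank(y): 3->3, 8->8, 2->2, 10->10, 1->1, 6->6, 7->7, 5->5, 11->11, 9->9, 4->4
Step 2: d_i = R_x(i) - R_y(i); compute d_i^2.
  (6-3)^2=9, (9-8)^2=1, (5-2)^2=9, (10-10)^2=0, (1-1)^2=0, (3-6)^2=9, (7-7)^2=0, (2-5)^2=9, (11-11)^2=0, (8-9)^2=1, (4-4)^2=0
sum(d^2) = 38.
Step 3: rho = 1 - 6*38 / (11*(11^2 - 1)) = 1 - 228/1320 = 0.827273.
Step 4: Under H0, t = rho * sqrt((n-2)/(1-rho^2)) = 4.4176 ~ t(9).
Step 5: Two-sided p-value from the t-distribution with 9 df = 0.001677.
Step 6: alpha = 0.05. reject H0.

rho = 0.8273, p = 0.001677, reject H0 at alpha = 0.05.


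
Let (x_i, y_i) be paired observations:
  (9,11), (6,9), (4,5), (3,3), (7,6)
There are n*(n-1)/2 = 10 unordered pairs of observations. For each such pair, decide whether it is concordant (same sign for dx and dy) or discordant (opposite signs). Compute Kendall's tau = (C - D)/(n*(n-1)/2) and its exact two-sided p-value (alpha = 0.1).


Step 1: Enumerate the 10 unordered pairs (i,j) with i<j and classify each by sign(x_j-x_i) * sign(y_j-y_i).
  (1,2):dx=-3,dy=-2->C; (1,3):dx=-5,dy=-6->C; (1,4):dx=-6,dy=-8->C; (1,5):dx=-2,dy=-5->C
  (2,3):dx=-2,dy=-4->C; (2,4):dx=-3,dy=-6->C; (2,5):dx=+1,dy=-3->D; (3,4):dx=-1,dy=-2->C
  (3,5):dx=+3,dy=+1->C; (4,5):dx=+4,dy=+3->C
Step 2: C = 9, D = 1, total pairs = 10.
Step 3: tau = (C - D)/(n(n-1)/2) = (9 - 1)/10 = 0.800000.
Step 4: Exact two-sided p-value (enumerate n! = 120 permutations of y under H0): p = 0.083333.
Step 5: alpha = 0.1. reject H0.

tau_b = 0.8000 (C=9, D=1), p = 0.083333, reject H0.


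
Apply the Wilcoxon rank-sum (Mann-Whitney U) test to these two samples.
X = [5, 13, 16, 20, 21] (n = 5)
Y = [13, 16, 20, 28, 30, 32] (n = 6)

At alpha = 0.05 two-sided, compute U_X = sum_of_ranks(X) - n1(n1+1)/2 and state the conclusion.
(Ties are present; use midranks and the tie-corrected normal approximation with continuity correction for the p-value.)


Step 1: Combine and sort all 11 observations; assign midranks.
sorted (value, group): (5,X), (13,X), (13,Y), (16,X), (16,Y), (20,X), (20,Y), (21,X), (28,Y), (30,Y), (32,Y)
ranks: 5->1, 13->2.5, 13->2.5, 16->4.5, 16->4.5, 20->6.5, 20->6.5, 21->8, 28->9, 30->10, 32->11
Step 2: Rank sum for X: R1 = 1 + 2.5 + 4.5 + 6.5 + 8 = 22.5.
Step 3: U_X = R1 - n1(n1+1)/2 = 22.5 - 5*6/2 = 22.5 - 15 = 7.5.
       U_Y = n1*n2 - U_X = 30 - 7.5 = 22.5.
Step 4: Ties are present, so use the tie-corrected normal approximation (with continuity correction) for the p-value.
Step 5: p-value = 0.198156; compare to alpha = 0.05. fail to reject H0.

U_X = 7.5, p = 0.198156, fail to reject H0 at alpha = 0.05.


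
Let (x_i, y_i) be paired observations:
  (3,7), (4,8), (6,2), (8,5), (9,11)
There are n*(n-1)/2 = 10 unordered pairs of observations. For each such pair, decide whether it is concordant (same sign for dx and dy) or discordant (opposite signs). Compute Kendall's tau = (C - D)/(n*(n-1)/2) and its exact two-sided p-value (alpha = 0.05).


Step 1: Enumerate the 10 unordered pairs (i,j) with i<j and classify each by sign(x_j-x_i) * sign(y_j-y_i).
  (1,2):dx=+1,dy=+1->C; (1,3):dx=+3,dy=-5->D; (1,4):dx=+5,dy=-2->D; (1,5):dx=+6,dy=+4->C
  (2,3):dx=+2,dy=-6->D; (2,4):dx=+4,dy=-3->D; (2,5):dx=+5,dy=+3->C; (3,4):dx=+2,dy=+3->C
  (3,5):dx=+3,dy=+9->C; (4,5):dx=+1,dy=+6->C
Step 2: C = 6, D = 4, total pairs = 10.
Step 3: tau = (C - D)/(n(n-1)/2) = (6 - 4)/10 = 0.200000.
Step 4: Exact two-sided p-value (enumerate n! = 120 permutations of y under H0): p = 0.816667.
Step 5: alpha = 0.05. fail to reject H0.

tau_b = 0.2000 (C=6, D=4), p = 0.816667, fail to reject H0.


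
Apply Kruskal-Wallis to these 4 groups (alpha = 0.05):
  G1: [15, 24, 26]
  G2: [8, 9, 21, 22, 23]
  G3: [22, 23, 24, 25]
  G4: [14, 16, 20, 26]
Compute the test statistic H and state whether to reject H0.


Step 1: Combine all N = 16 observations and assign midranks.
sorted (value, group, rank): (8,G2,1), (9,G2,2), (14,G4,3), (15,G1,4), (16,G4,5), (20,G4,6), (21,G2,7), (22,G2,8.5), (22,G3,8.5), (23,G2,10.5), (23,G3,10.5), (24,G1,12.5), (24,G3,12.5), (25,G3,14), (26,G1,15.5), (26,G4,15.5)
Step 2: Sum ranks within each group.
R_1 = 32 (n_1 = 3)
R_2 = 29 (n_2 = 5)
R_3 = 45.5 (n_3 = 4)
R_4 = 29.5 (n_4 = 4)
Step 3: H = 12/(N(N+1)) * sum(R_i^2/n_i) - 3(N+1)
     = 12/(16*17) * (32^2/3 + 29^2/5 + 45.5^2/4 + 29.5^2/4) - 3*17
     = 0.044118 * 1244.66 - 51
     = 3.911397.
Step 4: Ties present; correction factor C = 1 - 24/(16^3 - 16) = 0.994118. Corrected H = 3.911397 / 0.994118 = 3.934541.
Step 5: Under H0, H ~ chi^2(3); p-value = 0.268620.
Step 6: alpha = 0.05. fail to reject H0.

H = 3.9345, df = 3, p = 0.268620, fail to reject H0.


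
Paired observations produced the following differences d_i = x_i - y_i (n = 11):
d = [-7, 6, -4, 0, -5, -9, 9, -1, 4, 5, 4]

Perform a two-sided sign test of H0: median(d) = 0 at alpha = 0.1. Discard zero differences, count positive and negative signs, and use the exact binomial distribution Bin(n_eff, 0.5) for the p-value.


Step 1: Discard zero differences. Original n = 11; n_eff = number of nonzero differences = 10.
Nonzero differences (with sign): -7, +6, -4, -5, -9, +9, -1, +4, +5, +4
Step 2: Count signs: positive = 5, negative = 5.
Step 3: Under H0: P(positive) = 0.5, so the number of positives S ~ Bin(10, 0.5).
Step 4: Two-sided exact p-value = sum of Bin(10,0.5) probabilities at or below the observed probability = 1.000000.
Step 5: alpha = 0.1. fail to reject H0.

n_eff = 10, pos = 5, neg = 5, p = 1.000000, fail to reject H0.


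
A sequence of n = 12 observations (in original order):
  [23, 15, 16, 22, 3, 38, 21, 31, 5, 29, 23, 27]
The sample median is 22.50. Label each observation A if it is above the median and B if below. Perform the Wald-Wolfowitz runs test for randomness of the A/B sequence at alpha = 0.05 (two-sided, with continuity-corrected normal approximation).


Step 1: Compute median = 22.50; label A = above, B = below.
Labels in order: ABBBBABABAAA  (n_A = 6, n_B = 6)
Step 2: Count runs R = 7.
Step 3: Under H0 (random ordering), E[R] = 2*n_A*n_B/(n_A+n_B) + 1 = 2*6*6/12 + 1 = 7.0000.
        Var[R] = 2*n_A*n_B*(2*n_A*n_B - n_A - n_B) / ((n_A+n_B)^2 * (n_A+n_B-1)) = 4320/1584 = 2.7273.
        SD[R] = 1.6514.
Step 4: R = E[R], so z = 0 with no continuity correction.
Step 5: Two-sided p-value via normal approximation = 2*(1 - Phi(|z|)) = 1.000000.
Step 6: alpha = 0.05. fail to reject H0.

R = 7, z = 0.0000, p = 1.000000, fail to reject H0.


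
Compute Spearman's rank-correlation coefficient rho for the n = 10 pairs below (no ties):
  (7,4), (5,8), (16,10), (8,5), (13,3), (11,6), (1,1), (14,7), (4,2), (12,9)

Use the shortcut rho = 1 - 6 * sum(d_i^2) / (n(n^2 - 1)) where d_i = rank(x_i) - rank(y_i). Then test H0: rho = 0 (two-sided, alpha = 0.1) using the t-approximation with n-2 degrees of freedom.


Step 1: Rank x and y separately (midranks; no ties here).
rank(x): 7->4, 5->3, 16->10, 8->5, 13->8, 11->6, 1->1, 14->9, 4->2, 12->7
rank(y): 4->4, 8->8, 10->10, 5->5, 3->3, 6->6, 1->1, 7->7, 2->2, 9->9
Step 2: d_i = R_x(i) - R_y(i); compute d_i^2.
  (4-4)^2=0, (3-8)^2=25, (10-10)^2=0, (5-5)^2=0, (8-3)^2=25, (6-6)^2=0, (1-1)^2=0, (9-7)^2=4, (2-2)^2=0, (7-9)^2=4
sum(d^2) = 58.
Step 3: rho = 1 - 6*58 / (10*(10^2 - 1)) = 1 - 348/990 = 0.648485.
Step 4: Under H0, t = rho * sqrt((n-2)/(1-rho^2)) = 2.4095 ~ t(8).
Step 5: Two-sided p-value from the t-distribution with 8 df = 0.042540.
Step 6: alpha = 0.1. reject H0.

rho = 0.6485, p = 0.042540, reject H0 at alpha = 0.1.


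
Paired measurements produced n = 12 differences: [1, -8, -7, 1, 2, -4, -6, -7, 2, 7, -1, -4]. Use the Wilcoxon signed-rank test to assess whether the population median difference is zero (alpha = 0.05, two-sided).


Step 1: Drop any zero differences (none here) and take |d_i|.
|d| = [1, 8, 7, 1, 2, 4, 6, 7, 2, 7, 1, 4]
Step 2: Midrank |d_i| (ties get averaged ranks).
ranks: |1|->2, |8|->12, |7|->10, |1|->2, |2|->4.5, |4|->6.5, |6|->8, |7|->10, |2|->4.5, |7|->10, |1|->2, |4|->6.5
Step 3: Attach original signs; sum ranks with positive sign and with negative sign.
W+ = 2 + 2 + 4.5 + 4.5 + 10 = 23
W- = 12 + 10 + 6.5 + 8 + 10 + 2 + 6.5 = 55
(Check: W+ + W- = 78 should equal n(n+1)/2 = 78.)
Step 4: Test statistic W = min(W+, W-) = 23.
Step 5: Ties in |d|, so use the tie-corrected normal approximation.
        E[W] = n(n+1)/4 = 12*13/4 = 39.
        Tie groups: |d|=1 (t=3), |d|=2 (t=2), |d|=4 (t=2), |d|=7 (t=3); sum(t^3 - t) = 60.
        Var[W] = n(n+1)(2n+1)/24 - sum(t^3-t)/48 = 3900/24 - 60/48 = 161.25.
        z = (W - E[W]) / sqrt(Var[W]) = (23 - 39) / 12.6984 = -1.2600.
        Two-sided p = 2*Phi(z) = 0.207670.
Step 6: alpha = 0.05. fail to reject H0.

W+ = 23, W- = 55, W = min = 23, p = 0.207670, fail to reject H0.


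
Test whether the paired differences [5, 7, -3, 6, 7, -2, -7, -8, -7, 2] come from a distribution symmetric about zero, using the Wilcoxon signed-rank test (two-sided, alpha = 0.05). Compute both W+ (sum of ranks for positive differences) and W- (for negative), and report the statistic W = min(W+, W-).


Step 1: Drop any zero differences (none here) and take |d_i|.
|d| = [5, 7, 3, 6, 7, 2, 7, 8, 7, 2]
Step 2: Midrank |d_i| (ties get averaged ranks).
ranks: |5|->4, |7|->7.5, |3|->3, |6|->5, |7|->7.5, |2|->1.5, |7|->7.5, |8|->10, |7|->7.5, |2|->1.5
Step 3: Attach original signs; sum ranks with positive sign and with negative sign.
W+ = 4 + 7.5 + 5 + 7.5 + 1.5 = 25.5
W- = 3 + 1.5 + 7.5 + 10 + 7.5 = 29.5
(Check: W+ + W- = 55 should equal n(n+1)/2 = 55.)
Step 4: Test statistic W = min(W+, W-) = 25.5.
Step 5: Ties in |d|, so use the tie-corrected normal approximation.
        E[W] = n(n+1)/4 = 10*11/4 = 27.5.
        Tie groups: |d|=2 (t=2), |d|=7 (t=4); sum(t^3 - t) = 66.
        Var[W] = n(n+1)(2n+1)/24 - sum(t^3-t)/48 = 2310/24 - 66/48 = 94.875.
        z = (W - E[W]) / sqrt(Var[W]) = (25.5 - 27.5) / 9.7404 = -0.2053.
        Two-sided p = 2*Phi(z) = 0.837314.
Step 6: alpha = 0.05. fail to reject H0.

W+ = 25.5, W- = 29.5, W = min = 25.5, p = 0.837314, fail to reject H0.


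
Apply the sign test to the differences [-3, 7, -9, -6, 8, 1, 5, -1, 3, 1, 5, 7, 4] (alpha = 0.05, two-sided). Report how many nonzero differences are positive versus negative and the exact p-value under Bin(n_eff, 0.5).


Step 1: Discard zero differences. Original n = 13; n_eff = number of nonzero differences = 13.
Nonzero differences (with sign): -3, +7, -9, -6, +8, +1, +5, -1, +3, +1, +5, +7, +4
Step 2: Count signs: positive = 9, negative = 4.
Step 3: Under H0: P(positive) = 0.5, so the number of positives S ~ Bin(13, 0.5).
Step 4: Two-sided exact p-value = sum of Bin(13,0.5) probabilities at or below the observed probability = 0.266846.
Step 5: alpha = 0.05. fail to reject H0.

n_eff = 13, pos = 9, neg = 4, p = 0.266846, fail to reject H0.


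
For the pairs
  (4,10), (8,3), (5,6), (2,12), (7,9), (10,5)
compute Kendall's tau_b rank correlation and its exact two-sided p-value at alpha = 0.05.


Step 1: Enumerate the 15 unordered pairs (i,j) with i<j and classify each by sign(x_j-x_i) * sign(y_j-y_i).
  (1,2):dx=+4,dy=-7->D; (1,3):dx=+1,dy=-4->D; (1,4):dx=-2,dy=+2->D; (1,5):dx=+3,dy=-1->D
  (1,6):dx=+6,dy=-5->D; (2,3):dx=-3,dy=+3->D; (2,4):dx=-6,dy=+9->D; (2,5):dx=-1,dy=+6->D
  (2,6):dx=+2,dy=+2->C; (3,4):dx=-3,dy=+6->D; (3,5):dx=+2,dy=+3->C; (3,6):dx=+5,dy=-1->D
  (4,5):dx=+5,dy=-3->D; (4,6):dx=+8,dy=-7->D; (5,6):dx=+3,dy=-4->D
Step 2: C = 2, D = 13, total pairs = 15.
Step 3: tau = (C - D)/(n(n-1)/2) = (2 - 13)/15 = -0.733333.
Step 4: Exact two-sided p-value (enumerate n! = 720 permutations of y under H0): p = 0.055556.
Step 5: alpha = 0.05. fail to reject H0.

tau_b = -0.7333 (C=2, D=13), p = 0.055556, fail to reject H0.


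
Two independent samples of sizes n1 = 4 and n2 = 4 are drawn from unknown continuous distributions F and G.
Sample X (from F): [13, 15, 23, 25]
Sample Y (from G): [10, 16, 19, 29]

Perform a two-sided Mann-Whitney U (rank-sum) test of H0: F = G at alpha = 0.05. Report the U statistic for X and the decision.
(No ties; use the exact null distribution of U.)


Step 1: Combine and sort all 8 observations; assign midranks.
sorted (value, group): (10,Y), (13,X), (15,X), (16,Y), (19,Y), (23,X), (25,X), (29,Y)
ranks: 10->1, 13->2, 15->3, 16->4, 19->5, 23->6, 25->7, 29->8
Step 2: Rank sum for X: R1 = 2 + 3 + 6 + 7 = 18.
Step 3: U_X = R1 - n1(n1+1)/2 = 18 - 4*5/2 = 18 - 10 = 8.
       U_Y = n1*n2 - U_X = 16 - 8 = 8.
Step 4: No ties, so the exact null distribution of U (based on enumerating the C(8,4) = 70 equally likely rank assignments) gives the two-sided p-value.
Step 5: p-value = 1.000000; compare to alpha = 0.05. fail to reject H0.

U_X = 8, p = 1.000000, fail to reject H0 at alpha = 0.05.


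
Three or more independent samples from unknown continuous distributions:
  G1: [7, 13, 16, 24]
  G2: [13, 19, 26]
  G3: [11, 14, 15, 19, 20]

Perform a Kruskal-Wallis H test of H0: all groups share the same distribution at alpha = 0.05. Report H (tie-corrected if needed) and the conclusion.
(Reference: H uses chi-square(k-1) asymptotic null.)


Step 1: Combine all N = 12 observations and assign midranks.
sorted (value, group, rank): (7,G1,1), (11,G3,2), (13,G1,3.5), (13,G2,3.5), (14,G3,5), (15,G3,6), (16,G1,7), (19,G2,8.5), (19,G3,8.5), (20,G3,10), (24,G1,11), (26,G2,12)
Step 2: Sum ranks within each group.
R_1 = 22.5 (n_1 = 4)
R_2 = 24 (n_2 = 3)
R_3 = 31.5 (n_3 = 5)
Step 3: H = 12/(N(N+1)) * sum(R_i^2/n_i) - 3(N+1)
     = 12/(12*13) * (22.5^2/4 + 24^2/3 + 31.5^2/5) - 3*13
     = 0.076923 * 517.013 - 39
     = 0.770192.
Step 4: Ties present; correction factor C = 1 - 12/(12^3 - 12) = 0.993007. Corrected H = 0.770192 / 0.993007 = 0.775616.
Step 5: Under H0, H ~ chi^2(2); p-value = 0.678543.
Step 6: alpha = 0.05. fail to reject H0.

H = 0.7756, df = 2, p = 0.678543, fail to reject H0.


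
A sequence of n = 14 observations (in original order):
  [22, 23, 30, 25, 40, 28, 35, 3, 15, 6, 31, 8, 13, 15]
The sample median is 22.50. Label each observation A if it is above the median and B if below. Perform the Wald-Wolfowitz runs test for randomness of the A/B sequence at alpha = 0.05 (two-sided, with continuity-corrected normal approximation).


Step 1: Compute median = 22.50; label A = above, B = below.
Labels in order: BAAAAAABBBABBB  (n_A = 7, n_B = 7)
Step 2: Count runs R = 5.
Step 3: Under H0 (random ordering), E[R] = 2*n_A*n_B/(n_A+n_B) + 1 = 2*7*7/14 + 1 = 8.0000.
        Var[R] = 2*n_A*n_B*(2*n_A*n_B - n_A - n_B) / ((n_A+n_B)^2 * (n_A+n_B-1)) = 8232/2548 = 3.2308.
        SD[R] = 1.7974.
Step 4: Continuity-corrected z = (R + 0.5 - E[R]) / SD[R] = (5 + 0.5 - 8.0000) / 1.7974 = -1.3909.
Step 5: Two-sided p-value via normal approximation = 2*(1 - Phi(|z|)) = 0.164264.
Step 6: alpha = 0.05. fail to reject H0.

R = 5, z = -1.3909, p = 0.164264, fail to reject H0.


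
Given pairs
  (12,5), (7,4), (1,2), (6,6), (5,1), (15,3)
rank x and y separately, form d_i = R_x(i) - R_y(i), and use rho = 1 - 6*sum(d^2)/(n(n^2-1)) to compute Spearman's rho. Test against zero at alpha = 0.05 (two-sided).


Step 1: Rank x and y separately (midranks; no ties here).
rank(x): 12->5, 7->4, 1->1, 6->3, 5->2, 15->6
rank(y): 5->5, 4->4, 2->2, 6->6, 1->1, 3->3
Step 2: d_i = R_x(i) - R_y(i); compute d_i^2.
  (5-5)^2=0, (4-4)^2=0, (1-2)^2=1, (3-6)^2=9, (2-1)^2=1, (6-3)^2=9
sum(d^2) = 20.
Step 3: rho = 1 - 6*20 / (6*(6^2 - 1)) = 1 - 120/210 = 0.428571.
Step 4: Under H0, t = rho * sqrt((n-2)/(1-rho^2)) = 0.9487 ~ t(4).
Step 5: Two-sided p-value from the t-distribution with 4 df = 0.396501.
Step 6: alpha = 0.05. fail to reject H0.

rho = 0.4286, p = 0.396501, fail to reject H0 at alpha = 0.05.


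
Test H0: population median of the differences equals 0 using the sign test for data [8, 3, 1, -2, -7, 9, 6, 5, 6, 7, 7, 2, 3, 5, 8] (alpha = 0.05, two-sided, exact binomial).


Step 1: Discard zero differences. Original n = 15; n_eff = number of nonzero differences = 15.
Nonzero differences (with sign): +8, +3, +1, -2, -7, +9, +6, +5, +6, +7, +7, +2, +3, +5, +8
Step 2: Count signs: positive = 13, negative = 2.
Step 3: Under H0: P(positive) = 0.5, so the number of positives S ~ Bin(15, 0.5).
Step 4: Two-sided exact p-value = sum of Bin(15,0.5) probabilities at or below the observed probability = 0.007385.
Step 5: alpha = 0.05. reject H0.

n_eff = 15, pos = 13, neg = 2, p = 0.007385, reject H0.


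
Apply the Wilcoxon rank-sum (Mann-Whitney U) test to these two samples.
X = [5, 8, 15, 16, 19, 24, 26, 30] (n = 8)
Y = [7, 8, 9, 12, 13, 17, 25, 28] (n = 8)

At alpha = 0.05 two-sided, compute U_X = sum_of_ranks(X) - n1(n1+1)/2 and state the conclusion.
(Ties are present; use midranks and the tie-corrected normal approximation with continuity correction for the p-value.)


Step 1: Combine and sort all 16 observations; assign midranks.
sorted (value, group): (5,X), (7,Y), (8,X), (8,Y), (9,Y), (12,Y), (13,Y), (15,X), (16,X), (17,Y), (19,X), (24,X), (25,Y), (26,X), (28,Y), (30,X)
ranks: 5->1, 7->2, 8->3.5, 8->3.5, 9->5, 12->6, 13->7, 15->8, 16->9, 17->10, 19->11, 24->12, 25->13, 26->14, 28->15, 30->16
Step 2: Rank sum for X: R1 = 1 + 3.5 + 8 + 9 + 11 + 12 + 14 + 16 = 74.5.
Step 3: U_X = R1 - n1(n1+1)/2 = 74.5 - 8*9/2 = 74.5 - 36 = 38.5.
       U_Y = n1*n2 - U_X = 64 - 38.5 = 25.5.
Step 4: Ties are present, so use the tie-corrected normal approximation (with continuity correction) for the p-value.
Step 5: p-value = 0.528309; compare to alpha = 0.05. fail to reject H0.

U_X = 38.5, p = 0.528309, fail to reject H0 at alpha = 0.05.


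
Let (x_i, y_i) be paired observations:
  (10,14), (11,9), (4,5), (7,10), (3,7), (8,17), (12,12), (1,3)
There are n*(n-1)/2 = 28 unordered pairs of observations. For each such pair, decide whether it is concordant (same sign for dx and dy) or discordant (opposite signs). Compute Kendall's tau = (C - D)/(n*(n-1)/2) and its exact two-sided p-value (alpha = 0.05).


Step 1: Enumerate the 28 unordered pairs (i,j) with i<j and classify each by sign(x_j-x_i) * sign(y_j-y_i).
  (1,2):dx=+1,dy=-5->D; (1,3):dx=-6,dy=-9->C; (1,4):dx=-3,dy=-4->C; (1,5):dx=-7,dy=-7->C
  (1,6):dx=-2,dy=+3->D; (1,7):dx=+2,dy=-2->D; (1,8):dx=-9,dy=-11->C; (2,3):dx=-7,dy=-4->C
  (2,4):dx=-4,dy=+1->D; (2,5):dx=-8,dy=-2->C; (2,6):dx=-3,dy=+8->D; (2,7):dx=+1,dy=+3->C
  (2,8):dx=-10,dy=-6->C; (3,4):dx=+3,dy=+5->C; (3,5):dx=-1,dy=+2->D; (3,6):dx=+4,dy=+12->C
  (3,7):dx=+8,dy=+7->C; (3,8):dx=-3,dy=-2->C; (4,5):dx=-4,dy=-3->C; (4,6):dx=+1,dy=+7->C
  (4,7):dx=+5,dy=+2->C; (4,8):dx=-6,dy=-7->C; (5,6):dx=+5,dy=+10->C; (5,7):dx=+9,dy=+5->C
  (5,8):dx=-2,dy=-4->C; (6,7):dx=+4,dy=-5->D; (6,8):dx=-7,dy=-14->C; (7,8):dx=-11,dy=-9->C
Step 2: C = 21, D = 7, total pairs = 28.
Step 3: tau = (C - D)/(n(n-1)/2) = (21 - 7)/28 = 0.500000.
Step 4: Exact two-sided p-value (enumerate n! = 40320 permutations of y under H0): p = 0.108681.
Step 5: alpha = 0.05. fail to reject H0.

tau_b = 0.5000 (C=21, D=7), p = 0.108681, fail to reject H0.


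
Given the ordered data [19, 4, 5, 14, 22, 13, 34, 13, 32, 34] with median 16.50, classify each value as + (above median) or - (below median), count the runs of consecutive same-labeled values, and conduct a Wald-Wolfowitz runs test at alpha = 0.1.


Step 1: Compute median = 16.50; label A = above, B = below.
Labels in order: ABBBABABAA  (n_A = 5, n_B = 5)
Step 2: Count runs R = 7.
Step 3: Under H0 (random ordering), E[R] = 2*n_A*n_B/(n_A+n_B) + 1 = 2*5*5/10 + 1 = 6.0000.
        Var[R] = 2*n_A*n_B*(2*n_A*n_B - n_A - n_B) / ((n_A+n_B)^2 * (n_A+n_B-1)) = 2000/900 = 2.2222.
        SD[R] = 1.4907.
Step 4: Continuity-corrected z = (R - 0.5 - E[R]) / SD[R] = (7 - 0.5 - 6.0000) / 1.4907 = 0.3354.
Step 5: Two-sided p-value via normal approximation = 2*(1 - Phi(|z|)) = 0.737316.
Step 6: alpha = 0.1. fail to reject H0.

R = 7, z = 0.3354, p = 0.737316, fail to reject H0.


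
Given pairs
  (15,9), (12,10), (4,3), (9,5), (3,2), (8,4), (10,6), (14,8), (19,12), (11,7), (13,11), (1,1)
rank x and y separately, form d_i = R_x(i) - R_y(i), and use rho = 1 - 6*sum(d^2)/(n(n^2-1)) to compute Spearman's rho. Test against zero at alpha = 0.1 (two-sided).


Step 1: Rank x and y separately (midranks; no ties here).
rank(x): 15->11, 12->8, 4->3, 9->5, 3->2, 8->4, 10->6, 14->10, 19->12, 11->7, 13->9, 1->1
rank(y): 9->9, 10->10, 3->3, 5->5, 2->2, 4->4, 6->6, 8->8, 12->12, 7->7, 11->11, 1->1
Step 2: d_i = R_x(i) - R_y(i); compute d_i^2.
  (11-9)^2=4, (8-10)^2=4, (3-3)^2=0, (5-5)^2=0, (2-2)^2=0, (4-4)^2=0, (6-6)^2=0, (10-8)^2=4, (12-12)^2=0, (7-7)^2=0, (9-11)^2=4, (1-1)^2=0
sum(d^2) = 16.
Step 3: rho = 1 - 6*16 / (12*(12^2 - 1)) = 1 - 96/1716 = 0.944056.
Step 4: Under H0, t = rho * sqrt((n-2)/(1-rho^2)) = 9.0525 ~ t(10).
Step 5: Two-sided p-value from the t-distribution with 10 df = 0.000004.
Step 6: alpha = 0.1. reject H0.

rho = 0.9441, p = 0.000004, reject H0 at alpha = 0.1.


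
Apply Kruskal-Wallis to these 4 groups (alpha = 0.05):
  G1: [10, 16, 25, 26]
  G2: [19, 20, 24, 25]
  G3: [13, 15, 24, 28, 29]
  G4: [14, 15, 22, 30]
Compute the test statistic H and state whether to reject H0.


Step 1: Combine all N = 17 observations and assign midranks.
sorted (value, group, rank): (10,G1,1), (13,G3,2), (14,G4,3), (15,G3,4.5), (15,G4,4.5), (16,G1,6), (19,G2,7), (20,G2,8), (22,G4,9), (24,G2,10.5), (24,G3,10.5), (25,G1,12.5), (25,G2,12.5), (26,G1,14), (28,G3,15), (29,G3,16), (30,G4,17)
Step 2: Sum ranks within each group.
R_1 = 33.5 (n_1 = 4)
R_2 = 38 (n_2 = 4)
R_3 = 48 (n_3 = 5)
R_4 = 33.5 (n_4 = 4)
Step 3: H = 12/(N(N+1)) * sum(R_i^2/n_i) - 3(N+1)
     = 12/(17*18) * (33.5^2/4 + 38^2/4 + 48^2/5 + 33.5^2/4) - 3*18
     = 0.039216 * 1382.92 - 54
     = 0.232353.
Step 4: Ties present; correction factor C = 1 - 18/(17^3 - 17) = 0.996324. Corrected H = 0.232353 / 0.996324 = 0.233210.
Step 5: Under H0, H ~ chi^2(3); p-value = 0.972058.
Step 6: alpha = 0.05. fail to reject H0.

H = 0.2332, df = 3, p = 0.972058, fail to reject H0.


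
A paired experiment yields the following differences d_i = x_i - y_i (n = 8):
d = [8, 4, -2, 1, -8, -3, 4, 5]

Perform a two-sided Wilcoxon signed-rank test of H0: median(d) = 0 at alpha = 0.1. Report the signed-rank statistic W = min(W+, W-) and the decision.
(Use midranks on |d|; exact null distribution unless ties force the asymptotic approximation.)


Step 1: Drop any zero differences (none here) and take |d_i|.
|d| = [8, 4, 2, 1, 8, 3, 4, 5]
Step 2: Midrank |d_i| (ties get averaged ranks).
ranks: |8|->7.5, |4|->4.5, |2|->2, |1|->1, |8|->7.5, |3|->3, |4|->4.5, |5|->6
Step 3: Attach original signs; sum ranks with positive sign and with negative sign.
W+ = 7.5 + 4.5 + 1 + 4.5 + 6 = 23.5
W- = 2 + 7.5 + 3 = 12.5
(Check: W+ + W- = 36 should equal n(n+1)/2 = 36.)
Step 4: Test statistic W = min(W+, W-) = 12.5.
Step 5: Ties in |d|, so use the tie-corrected normal approximation.
        E[W] = n(n+1)/4 = 8*9/4 = 18.
        Tie groups: |d|=4 (t=2), |d|=8 (t=2); sum(t^3 - t) = 12.
        Var[W] = n(n+1)(2n+1)/24 - sum(t^3-t)/48 = 1224/24 - 12/48 = 50.75.
        z = (W - E[W]) / sqrt(Var[W]) = (12.5 - 18) / 7.1239 = -0.7720.
        Two-sided p = 2*Phi(z) = 0.440086.
Step 6: alpha = 0.1. fail to reject H0.

W+ = 23.5, W- = 12.5, W = min = 12.5, p = 0.440086, fail to reject H0.
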